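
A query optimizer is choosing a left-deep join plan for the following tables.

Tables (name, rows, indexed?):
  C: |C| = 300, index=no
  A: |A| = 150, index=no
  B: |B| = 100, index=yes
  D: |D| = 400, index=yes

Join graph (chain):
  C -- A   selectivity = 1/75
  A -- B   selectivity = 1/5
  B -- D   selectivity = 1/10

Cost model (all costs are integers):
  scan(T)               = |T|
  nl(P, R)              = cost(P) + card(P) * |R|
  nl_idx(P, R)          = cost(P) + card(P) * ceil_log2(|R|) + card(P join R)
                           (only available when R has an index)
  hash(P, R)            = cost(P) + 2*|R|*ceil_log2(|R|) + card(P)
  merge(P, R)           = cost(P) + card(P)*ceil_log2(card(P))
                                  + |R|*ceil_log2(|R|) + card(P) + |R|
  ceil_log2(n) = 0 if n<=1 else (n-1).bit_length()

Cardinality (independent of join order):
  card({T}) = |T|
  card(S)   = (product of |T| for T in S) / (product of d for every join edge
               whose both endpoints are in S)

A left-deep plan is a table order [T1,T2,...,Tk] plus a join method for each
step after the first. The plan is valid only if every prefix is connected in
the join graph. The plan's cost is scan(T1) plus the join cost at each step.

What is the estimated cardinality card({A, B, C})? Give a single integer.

Tables in S: A(150), B(100), C(300)
Edges inside S: C-A(d=75), A-B(d=5)
numerator = 150 * 100 * 300 = 4500000
denominator = 75 * 5 = 375
card(S) = 4500000 / 375 = 12000

12000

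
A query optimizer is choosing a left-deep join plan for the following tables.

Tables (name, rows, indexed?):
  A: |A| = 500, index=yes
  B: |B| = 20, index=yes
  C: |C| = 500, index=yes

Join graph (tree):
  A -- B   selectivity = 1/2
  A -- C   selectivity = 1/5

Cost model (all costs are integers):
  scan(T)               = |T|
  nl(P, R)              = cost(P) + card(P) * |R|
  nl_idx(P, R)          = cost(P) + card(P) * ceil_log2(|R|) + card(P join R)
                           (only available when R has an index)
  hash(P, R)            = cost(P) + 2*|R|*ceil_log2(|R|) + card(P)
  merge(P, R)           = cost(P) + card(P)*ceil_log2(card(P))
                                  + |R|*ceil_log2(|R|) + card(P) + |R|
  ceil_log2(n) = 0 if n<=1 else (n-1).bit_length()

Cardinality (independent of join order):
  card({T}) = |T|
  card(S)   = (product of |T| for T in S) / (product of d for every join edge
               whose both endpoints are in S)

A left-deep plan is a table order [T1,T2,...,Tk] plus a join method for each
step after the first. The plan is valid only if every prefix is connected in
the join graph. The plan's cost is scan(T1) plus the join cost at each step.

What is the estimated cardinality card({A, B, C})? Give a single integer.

500000

Tables in S: A(500), B(20), C(500)
Edges inside S: A-B(d=2), A-C(d=5)
numerator = 500 * 20 * 500 = 5000000
denominator = 2 * 5 = 10
card(S) = 5000000 / 10 = 500000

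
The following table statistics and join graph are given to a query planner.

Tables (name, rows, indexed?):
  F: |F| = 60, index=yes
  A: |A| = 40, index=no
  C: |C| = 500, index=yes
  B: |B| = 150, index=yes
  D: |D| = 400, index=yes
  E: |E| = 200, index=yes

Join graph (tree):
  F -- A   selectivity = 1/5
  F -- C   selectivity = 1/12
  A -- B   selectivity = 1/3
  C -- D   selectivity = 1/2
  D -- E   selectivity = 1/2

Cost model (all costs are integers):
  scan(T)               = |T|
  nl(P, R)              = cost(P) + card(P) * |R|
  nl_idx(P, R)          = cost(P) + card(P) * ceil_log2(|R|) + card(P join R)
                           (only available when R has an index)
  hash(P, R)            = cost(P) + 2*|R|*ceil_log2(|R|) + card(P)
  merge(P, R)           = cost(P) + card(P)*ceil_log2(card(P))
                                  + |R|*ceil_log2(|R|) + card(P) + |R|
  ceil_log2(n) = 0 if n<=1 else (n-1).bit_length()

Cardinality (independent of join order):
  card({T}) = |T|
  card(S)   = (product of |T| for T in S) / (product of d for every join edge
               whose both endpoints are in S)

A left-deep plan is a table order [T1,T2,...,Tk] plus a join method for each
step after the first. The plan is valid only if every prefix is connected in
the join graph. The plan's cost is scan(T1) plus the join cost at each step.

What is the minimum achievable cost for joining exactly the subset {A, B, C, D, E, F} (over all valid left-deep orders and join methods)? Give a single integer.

Selinger DP over subsets of {A,B,C,D,E,F}:
  {F}: scan cost=60, card=60
  {A}: scan cost=40, card=40
  {C}: scan cost=500, card=500
  {B}: scan cost=150, card=150
  {D}: scan cost=400, card=400
  {E}: scan cost=200, card=200
  {AF}: card=480; try (A,hash)→600, (F,merge)→740, (F,nl_idx)→760, (A,merge)→760, (F,hash)→800, (F,nl)→2440 …(+1); best=600 via (A,hash)
  {CF}: card=2500; try (F,hash)→1720, (C,nl_idx)→3100, (C,merge)→5480, (F,merge)→5920, (F,nl_idx)→6000, (C,hash)→9120 …(+2); best=1720 via (F,hash)
  {AB}: card=2000; try (A,hash)→780, (B,merge)→1670, (A,merge)→1780, (B,nl_idx)→2360, (B,hash)→2480, (B,nl)→6040 …(+1); best=780 via (A,hash)
  {CD}: card=100000; try (D,hash)→8200, (C,merge)→9400, (D,merge)→9500, (C,hash)→9800, (C,nl_idx)→104000, (D,nl_idx)→105000 …(+2); best=8200 via (D,hash)
  {DE}: card=40000; try (E,hash)→4000, (D,merge)→6000, (E,merge)→6200, (D,hash)→7600, (D,nl_idx)→42000, (E,nl_idx)→43600 …(+2); best=4000 via (E,hash)
  {ACF}: card=20000; try (A,hash)→4700, (C,hash)→10080, (C,merge)→10400, (C,nl_idx)→24920, (A,merge)→34500, (A,nl)→101720 …(+1); best=4700 via (A,hash)
  {ABF}: card=24000; try (B,hash)→3480, (F,hash)→3500, (B,merge)→6750, (F,merge)→25200, (B,nl_idx)→28440, (F,nl_idx)→36780 …(+2); best=3480 via (B,hash)
  {CDF}: card=500000; try (D,hash)→11420, (D,merge)→38220, (F,hash)→108920, (D,nl_idx)→524220, (D,nl)→1001720, (F,nl_idx)→1108200 …(+2); best=11420 via (D,hash)
  {CDE}: card=10000000; try (C,hash)→53000, (E,hash)→111400, (C,merge)→689000, (E,merge)→1810000, (C,nl_idx)→10364000, (E,nl_idx)→10808200 …(+2); best=53000 via (C,hash)
  {ABCF}: card=1000000; try (B,hash)→27100, (C,hash)→36480, (B,merge)→326050, (C,merge)→392480, (B,nl_idx)→1164700, (C,nl_idx)→1219480 …(+2); best=27100 via (B,hash)
  {ACDF}: card=4000000; try (D,hash)→31900, (D,merge)→328700, (A,hash)→511900, (D,nl_idx)→4184700, (D,nl)→8004700, (A,merge)→10011700 …(+1); best=31900 via (D,hash)
  {CDEF}: card=50000000; try (E,hash)→514620, (E,merge)→10013220, (F,hash)→10053720, (E,nl_idx)→54011420, (E,nl)→100011420, (F,nl_idx)→110053000 …(+2); best=514620 via (E,hash)
  {ABCDF}: card=200000000; try (D,hash)→1034300, (B,hash)→4034300, (D,merge)→21031100, (B,merge)→92033250, (D,nl_idx)→209027100, (B,nl_idx)→232031900 …(+2); best=1034300 via (D,hash)
  {ACDEF}: card=400000000; try (E,hash)→4035100, (A,hash)→50515100, (E,merge)→92033700, (E,nl_idx)→432031900, (E,nl)→800031900, (A,merge)→1350514900 …(+1); best=4035100 via (E,hash)
  {ABCDEF}: card=20000000000; try (E,hash)→201037500, (B,hash)→404037500, (E,merge)→5801036100, (B,merge)→12004036450, (E,nl_idx)→21601034300, (B,nl_idx)→23204035100 …(+2); best=201037500 via (E,hash)

201037500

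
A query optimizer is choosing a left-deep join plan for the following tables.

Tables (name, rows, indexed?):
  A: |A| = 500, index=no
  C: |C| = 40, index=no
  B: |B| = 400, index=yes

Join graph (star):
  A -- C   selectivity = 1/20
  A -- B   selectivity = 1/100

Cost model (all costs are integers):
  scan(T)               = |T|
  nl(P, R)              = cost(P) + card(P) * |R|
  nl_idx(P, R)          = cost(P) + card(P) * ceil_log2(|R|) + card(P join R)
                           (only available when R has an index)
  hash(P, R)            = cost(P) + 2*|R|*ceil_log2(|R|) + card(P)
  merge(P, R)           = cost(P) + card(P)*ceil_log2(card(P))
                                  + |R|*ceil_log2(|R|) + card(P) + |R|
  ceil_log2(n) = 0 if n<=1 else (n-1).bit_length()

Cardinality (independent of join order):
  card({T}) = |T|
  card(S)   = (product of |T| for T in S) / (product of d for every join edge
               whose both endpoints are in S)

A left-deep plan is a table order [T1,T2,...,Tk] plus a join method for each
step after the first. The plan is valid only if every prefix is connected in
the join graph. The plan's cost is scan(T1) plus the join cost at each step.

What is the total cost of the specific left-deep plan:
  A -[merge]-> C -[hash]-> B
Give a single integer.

13980

step 1: scan A: cost=500, card=500
step 2: join C via merge
    card(P join C) = 500*40/(20) = 1000
    cost = 500 + 500*9 + 40*6 + 500 + 40 = 5780
step 3: join B via hash
    card(P join B) = 1000*400/(100) = 4000
    cost = 5780 + 2*400*9 + 1000 = 13980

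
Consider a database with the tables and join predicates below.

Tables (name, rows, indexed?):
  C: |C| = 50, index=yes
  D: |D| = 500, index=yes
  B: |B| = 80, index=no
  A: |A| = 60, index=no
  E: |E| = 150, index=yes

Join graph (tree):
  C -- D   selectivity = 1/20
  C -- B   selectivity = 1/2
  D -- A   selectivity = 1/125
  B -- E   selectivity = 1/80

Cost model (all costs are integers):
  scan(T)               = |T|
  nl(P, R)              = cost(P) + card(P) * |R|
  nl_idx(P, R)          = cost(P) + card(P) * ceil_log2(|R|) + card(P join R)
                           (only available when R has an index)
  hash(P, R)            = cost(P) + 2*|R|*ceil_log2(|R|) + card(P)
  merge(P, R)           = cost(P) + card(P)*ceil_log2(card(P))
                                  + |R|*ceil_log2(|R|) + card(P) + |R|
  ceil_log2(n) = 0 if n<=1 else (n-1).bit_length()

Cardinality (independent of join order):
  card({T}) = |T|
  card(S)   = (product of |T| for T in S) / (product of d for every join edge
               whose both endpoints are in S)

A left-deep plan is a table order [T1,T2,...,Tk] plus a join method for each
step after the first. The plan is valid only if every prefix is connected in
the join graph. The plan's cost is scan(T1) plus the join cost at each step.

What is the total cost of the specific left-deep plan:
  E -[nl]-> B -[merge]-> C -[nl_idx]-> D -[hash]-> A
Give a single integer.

235820

step 1: scan E: cost=150, card=150
step 2: join B via nl
    card(P join B) = 150*80/(80) = 150
    cost = 150 + 150*80 = 12150
step 3: join C via merge
    card(P join C) = 150*50/(2) = 3750
    cost = 12150 + 150*8 + 50*6 + 150 + 50 = 13850
step 4: join D via nl_idx
    card(P join D) = 3750*500/(20) = 93750
    cost = 13850 + 3750*9 + 93750 = 141350
step 5: join A via hash
    card(P join A) = 93750*60/(125) = 45000
    cost = 141350 + 2*60*6 + 93750 = 235820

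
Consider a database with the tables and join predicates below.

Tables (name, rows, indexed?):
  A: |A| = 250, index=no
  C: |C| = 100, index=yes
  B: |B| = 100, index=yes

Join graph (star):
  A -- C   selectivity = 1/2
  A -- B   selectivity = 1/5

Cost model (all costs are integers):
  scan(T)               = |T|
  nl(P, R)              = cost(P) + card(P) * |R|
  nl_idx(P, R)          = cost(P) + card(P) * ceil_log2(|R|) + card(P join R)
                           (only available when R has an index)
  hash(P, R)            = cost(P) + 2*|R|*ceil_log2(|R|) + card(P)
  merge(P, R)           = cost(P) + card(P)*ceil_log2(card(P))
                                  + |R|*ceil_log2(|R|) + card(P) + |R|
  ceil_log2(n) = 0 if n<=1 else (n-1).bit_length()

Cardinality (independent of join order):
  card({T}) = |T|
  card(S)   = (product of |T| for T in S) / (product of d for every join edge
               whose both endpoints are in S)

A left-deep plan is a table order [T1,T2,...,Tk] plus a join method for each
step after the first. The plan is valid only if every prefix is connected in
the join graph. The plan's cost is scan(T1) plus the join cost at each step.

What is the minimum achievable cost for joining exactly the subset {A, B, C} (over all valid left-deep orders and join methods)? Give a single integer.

8300

Selinger DP over subsets of {A,B,C}:
  {A}: scan cost=250, card=250
  {C}: scan cost=100, card=100
  {B}: scan cost=100, card=100
  {AC}: card=12500; try (C,hash)→1900, (A,merge)→3150, (C,merge)→3300, (A,hash)→4200, (C,nl_idx)→14500, (A,nl)→25100 …(+1); best=1900 via (C,hash)
  {AB}: card=5000; try (B,hash)→1900, (A,merge)→3150, (B,merge)→3300, (A,hash)→4200, (B,nl_idx)→7000, (A,nl)→25100 …(+1); best=1900 via (B,hash)
  {ABC}: card=250000; try (C,hash)→8300, (B,hash)→15800, (C,merge)→72700, (B,merge)→190200, (C,nl_idx)→286900, (B,nl_idx)→339400 …(+2); best=8300 via (C,hash)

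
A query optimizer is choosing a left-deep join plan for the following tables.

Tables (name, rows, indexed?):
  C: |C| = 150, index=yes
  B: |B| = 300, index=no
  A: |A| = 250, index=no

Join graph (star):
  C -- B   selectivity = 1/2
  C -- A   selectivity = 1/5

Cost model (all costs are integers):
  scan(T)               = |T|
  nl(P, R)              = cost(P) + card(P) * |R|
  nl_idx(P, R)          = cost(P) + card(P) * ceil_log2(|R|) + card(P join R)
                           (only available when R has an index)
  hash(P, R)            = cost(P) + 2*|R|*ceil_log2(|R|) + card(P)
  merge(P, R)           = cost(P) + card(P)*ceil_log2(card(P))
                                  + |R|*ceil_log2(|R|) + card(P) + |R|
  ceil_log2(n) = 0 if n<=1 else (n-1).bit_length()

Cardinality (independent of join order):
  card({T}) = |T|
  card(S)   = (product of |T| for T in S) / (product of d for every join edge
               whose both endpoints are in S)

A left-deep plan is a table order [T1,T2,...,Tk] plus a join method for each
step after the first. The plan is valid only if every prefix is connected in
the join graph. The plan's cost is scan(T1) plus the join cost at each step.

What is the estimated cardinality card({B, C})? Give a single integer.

Tables in S: B(300), C(150)
Edges inside S: C-B(d=2)
numerator = 300 * 150 = 45000
denominator = 2 = 2
card(S) = 45000 / 2 = 22500

22500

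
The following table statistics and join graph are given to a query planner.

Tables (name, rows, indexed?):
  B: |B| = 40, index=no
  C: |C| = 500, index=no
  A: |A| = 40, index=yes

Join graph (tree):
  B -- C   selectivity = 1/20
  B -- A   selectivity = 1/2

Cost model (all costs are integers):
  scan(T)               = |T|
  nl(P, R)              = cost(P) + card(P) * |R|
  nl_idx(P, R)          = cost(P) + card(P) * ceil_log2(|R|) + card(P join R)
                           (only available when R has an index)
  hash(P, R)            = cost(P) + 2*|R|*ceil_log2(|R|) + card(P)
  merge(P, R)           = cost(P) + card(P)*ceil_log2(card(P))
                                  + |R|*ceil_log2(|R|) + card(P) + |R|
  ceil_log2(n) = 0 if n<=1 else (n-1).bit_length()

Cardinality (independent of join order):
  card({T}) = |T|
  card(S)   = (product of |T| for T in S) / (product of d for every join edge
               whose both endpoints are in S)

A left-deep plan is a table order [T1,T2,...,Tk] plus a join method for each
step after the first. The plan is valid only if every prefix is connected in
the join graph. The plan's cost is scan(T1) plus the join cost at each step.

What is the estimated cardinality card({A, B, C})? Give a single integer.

20000

Tables in S: A(40), B(40), C(500)
Edges inside S: B-C(d=20), B-A(d=2)
numerator = 40 * 40 * 500 = 800000
denominator = 20 * 2 = 40
card(S) = 800000 / 40 = 20000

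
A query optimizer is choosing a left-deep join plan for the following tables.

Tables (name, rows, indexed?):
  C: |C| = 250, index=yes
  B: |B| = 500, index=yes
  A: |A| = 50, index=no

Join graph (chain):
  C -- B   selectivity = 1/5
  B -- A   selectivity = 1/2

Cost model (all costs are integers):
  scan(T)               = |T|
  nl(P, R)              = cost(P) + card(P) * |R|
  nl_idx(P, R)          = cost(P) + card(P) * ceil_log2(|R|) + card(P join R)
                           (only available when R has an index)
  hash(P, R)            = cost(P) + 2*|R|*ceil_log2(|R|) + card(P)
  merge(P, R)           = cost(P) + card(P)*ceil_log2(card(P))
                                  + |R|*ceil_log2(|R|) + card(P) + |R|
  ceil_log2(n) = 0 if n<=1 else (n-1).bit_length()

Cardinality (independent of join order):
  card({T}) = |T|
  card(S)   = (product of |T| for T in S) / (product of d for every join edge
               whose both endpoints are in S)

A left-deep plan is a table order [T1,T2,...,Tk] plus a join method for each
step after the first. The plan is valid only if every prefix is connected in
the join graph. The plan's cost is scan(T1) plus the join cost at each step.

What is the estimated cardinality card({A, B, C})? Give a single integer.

625000

Tables in S: A(50), B(500), C(250)
Edges inside S: C-B(d=5), B-A(d=2)
numerator = 50 * 500 * 250 = 6250000
denominator = 5 * 2 = 10
card(S) = 6250000 / 10 = 625000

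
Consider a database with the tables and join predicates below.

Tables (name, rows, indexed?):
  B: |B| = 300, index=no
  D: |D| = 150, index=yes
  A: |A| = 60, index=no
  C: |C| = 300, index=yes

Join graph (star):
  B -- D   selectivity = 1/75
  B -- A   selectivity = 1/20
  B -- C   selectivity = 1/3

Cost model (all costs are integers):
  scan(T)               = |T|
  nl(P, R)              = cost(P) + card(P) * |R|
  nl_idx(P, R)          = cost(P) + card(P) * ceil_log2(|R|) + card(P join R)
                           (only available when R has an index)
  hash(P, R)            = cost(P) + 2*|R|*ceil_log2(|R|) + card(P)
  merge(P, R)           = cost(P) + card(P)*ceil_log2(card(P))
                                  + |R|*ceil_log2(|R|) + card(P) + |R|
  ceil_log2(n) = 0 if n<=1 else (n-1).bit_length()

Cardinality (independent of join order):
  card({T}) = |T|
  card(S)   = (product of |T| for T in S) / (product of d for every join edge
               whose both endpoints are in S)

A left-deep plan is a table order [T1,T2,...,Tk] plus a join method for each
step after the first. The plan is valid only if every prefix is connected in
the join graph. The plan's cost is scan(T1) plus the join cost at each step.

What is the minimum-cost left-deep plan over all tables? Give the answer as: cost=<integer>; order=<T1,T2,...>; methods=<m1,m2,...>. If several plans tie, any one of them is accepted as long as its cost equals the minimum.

cost=11520; order=B,D,A,C; methods=hash,hash,hash

Selinger DP (subsets sized 1..n):
  {B}: scan cost=300, card=300
  {D}: scan cost=150, card=150
  {A}: scan cost=60, card=60
  {C}: scan cost=300, card=300
  {BD}: card=600; try (D,hash)→3000, (D,nl_idx)→3300, (B,merge)→4500, (D,merge)→4650, (B,hash)→5700, (B,nl)→45150 …(+1); best=3000 via (D,hash)
  {AB}: card=900; try (A,hash)→1320, (B,merge)→3480, (A,merge)→3720, (B,hash)→5520, (B,nl)→18060, (A,nl)→18300; best=1320 via (A,hash)
  {BC}: card=30000; try (C,hash)→6000, (B,hash)→6000, (C,merge)→6300, (B,merge)→6300, (C,nl_idx)→33000, (C,nl)→90300 …(+1); best=6000 via (C,hash)
  {ABD}: card=1800; try (A,hash)→4320, (D,hash)→4620, (A,merge)→10020, (D,nl_idx)→10320, (D,merge)→12570, (A,nl)→39000 …(+1); best=4320 via (A,hash)
  {BCD}: card=60000; try (C,hash)→9000, (C,merge)→12600, (D,hash)→38400, (C,nl_idx)→68400, (C,nl)→183000, (D,nl_idx)→306000 …(+2); best=9000 via (C,hash)
  {ABC}: card=90000; try (C,hash)→7620, (C,merge)→14220, (A,hash)→36720, (C,nl_idx)→99420, (C,nl)→271320, (A,merge)→486420 …(+1); best=7620 via (C,hash)
  {ABCD}: card=180000; try (C,hash)→11520, (C,merge)→28920, (A,hash)→69720, (D,hash)→100020, (C,nl_idx)→200520, (C,nl)→544320 …(+5); best=11520 via (C,hash)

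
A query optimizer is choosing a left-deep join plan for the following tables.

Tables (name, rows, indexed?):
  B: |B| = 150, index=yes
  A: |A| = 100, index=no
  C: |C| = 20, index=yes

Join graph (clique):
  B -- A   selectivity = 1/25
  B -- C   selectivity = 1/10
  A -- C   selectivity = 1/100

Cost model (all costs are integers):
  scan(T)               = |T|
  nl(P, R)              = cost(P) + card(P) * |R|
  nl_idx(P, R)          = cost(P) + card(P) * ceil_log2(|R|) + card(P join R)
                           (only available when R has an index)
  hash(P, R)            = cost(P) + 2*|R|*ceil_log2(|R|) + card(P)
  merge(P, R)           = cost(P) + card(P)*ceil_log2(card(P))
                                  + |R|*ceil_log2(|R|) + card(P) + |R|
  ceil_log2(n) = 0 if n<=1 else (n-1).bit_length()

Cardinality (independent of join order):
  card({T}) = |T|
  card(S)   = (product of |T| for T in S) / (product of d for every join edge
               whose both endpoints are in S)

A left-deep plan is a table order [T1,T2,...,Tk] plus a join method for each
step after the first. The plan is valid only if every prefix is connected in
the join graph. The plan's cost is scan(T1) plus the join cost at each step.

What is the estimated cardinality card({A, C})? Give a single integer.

Tables in S: A(100), C(20)
Edges inside S: A-C(d=100)
numerator = 100 * 20 = 2000
denominator = 100 = 100
card(S) = 2000 / 100 = 20

20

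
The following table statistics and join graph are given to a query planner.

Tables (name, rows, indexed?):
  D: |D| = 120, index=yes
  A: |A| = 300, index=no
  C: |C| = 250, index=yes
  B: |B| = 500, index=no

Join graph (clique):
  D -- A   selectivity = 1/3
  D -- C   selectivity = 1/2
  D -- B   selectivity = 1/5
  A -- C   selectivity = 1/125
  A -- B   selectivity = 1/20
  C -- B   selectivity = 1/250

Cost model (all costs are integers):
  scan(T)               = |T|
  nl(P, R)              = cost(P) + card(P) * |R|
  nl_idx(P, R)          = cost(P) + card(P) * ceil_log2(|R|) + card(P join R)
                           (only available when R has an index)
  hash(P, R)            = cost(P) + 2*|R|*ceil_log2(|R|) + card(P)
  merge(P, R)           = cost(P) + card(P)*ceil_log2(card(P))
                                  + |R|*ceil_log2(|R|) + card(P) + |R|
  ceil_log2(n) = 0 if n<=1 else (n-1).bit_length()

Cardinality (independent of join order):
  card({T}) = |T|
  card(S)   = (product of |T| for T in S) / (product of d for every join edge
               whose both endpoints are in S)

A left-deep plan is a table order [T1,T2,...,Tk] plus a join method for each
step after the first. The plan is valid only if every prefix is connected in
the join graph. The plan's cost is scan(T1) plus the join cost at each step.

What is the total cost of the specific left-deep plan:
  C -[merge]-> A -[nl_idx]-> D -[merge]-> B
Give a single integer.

206700

step 1: scan C: cost=250, card=250
step 2: join A via merge
    card(P join A) = 250*300/(125) = 600
    cost = 250 + 250*8 + 300*9 + 250 + 300 = 5500
step 3: join D via nl_idx
    card(P join D) = 600*120/(3*2) = 12000
    cost = 5500 + 600*7 + 12000 = 21700
step 4: join B via merge
    card(P join B) = 12000*500/(5*20*250) = 240
    cost = 21700 + 12000*14 + 500*9 + 12000 + 500 = 206700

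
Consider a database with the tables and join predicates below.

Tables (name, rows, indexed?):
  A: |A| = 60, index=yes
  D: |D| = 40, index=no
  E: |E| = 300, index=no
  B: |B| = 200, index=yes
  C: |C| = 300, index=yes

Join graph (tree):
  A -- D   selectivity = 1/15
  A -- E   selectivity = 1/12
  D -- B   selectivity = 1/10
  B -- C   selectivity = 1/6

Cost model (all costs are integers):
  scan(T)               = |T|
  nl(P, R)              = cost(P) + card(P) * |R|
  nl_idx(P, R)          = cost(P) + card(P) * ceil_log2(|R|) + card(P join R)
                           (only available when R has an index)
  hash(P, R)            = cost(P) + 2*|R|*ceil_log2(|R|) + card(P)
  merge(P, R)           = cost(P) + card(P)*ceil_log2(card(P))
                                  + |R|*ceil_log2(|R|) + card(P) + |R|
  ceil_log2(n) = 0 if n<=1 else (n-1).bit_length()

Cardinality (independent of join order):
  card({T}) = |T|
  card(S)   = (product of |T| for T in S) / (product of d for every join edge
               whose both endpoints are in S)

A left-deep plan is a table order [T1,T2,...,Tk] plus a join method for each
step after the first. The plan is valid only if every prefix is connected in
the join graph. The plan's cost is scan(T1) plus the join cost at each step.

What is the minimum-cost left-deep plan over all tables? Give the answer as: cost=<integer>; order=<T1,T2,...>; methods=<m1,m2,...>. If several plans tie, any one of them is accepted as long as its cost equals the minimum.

cost=95900; order=E,A,D,B,C; methods=hash,hash,hash,hash

Selinger DP (subsets sized 1..n):
  {A}: scan cost=60, card=60
  {D}: scan cost=40, card=40
  {E}: scan cost=300, card=300
  {B}: scan cost=200, card=200
  {C}: scan cost=300, card=300
  {AD}: card=160; try (A,nl_idx)→440, (D,hash)→600, (A,merge)→740, (D,merge)→760, (A,hash)→800, (A,nl)→2440 …(+1); best=440 via (A,nl_idx)
  {AE}: card=1500; try (A,hash)→1320, (E,merge)→3480, (A,nl_idx)→3600, (A,merge)→3720, (E,hash)→5520, (E,nl)→18060 …(+1); best=1320 via (A,hash)
  {BD}: card=800; try (D,hash)→880, (B,nl_idx)→1160, (B,merge)→2120, (D,merge)→2280, (B,hash)→3280, (B,nl)→8040 …(+1); best=880 via (D,hash)
  {BC}: card=10000; try (B,hash)→3800, (C,merge)→5000, (B,merge)→5100, (C,hash)→5800, (C,nl_idx)→12000, (B,nl_idx)→12700 …(+2); best=3800 via (B,hash)
  {ADE}: card=4000; try (D,hash)→3300, (E,merge)→4880, (E,hash)→6000, (D,merge)→19600, (E,nl)→48440, (D,nl)→61320; best=3300 via (D,hash)
  {ABD}: card=3200; try (A,hash)→2400, (B,merge)→3680, (B,hash)→3800, (B,nl_idx)→4920, (A,nl_idx)→8880, (A,merge)→10100 …(+2); best=2400 via (A,hash)
  {BCD}: card=40000; try (C,hash)→7080, (C,merge)→12680, (D,hash)→14280, (C,nl_idx)→48080, (D,merge)→154080, (C,nl)→240880 …(+1); best=7080 via (C,hash)
  {ABDE}: card=80000; try (B,hash)→10500, (E,hash)→11000, (E,merge)→47000, (B,merge)→57100, (B,nl_idx)→115300, (B,nl)→803300 …(+1); best=10500 via (B,hash)
  {ABCD}: card=160000; try (C,hash)→11000, (C,merge)→47000, (A,hash)→47800, (C,nl_idx)→191200, (A,nl_idx)→407080, (A,merge)→687500 …(+2); best=11000 via (C,hash)
  {ABCDE}: card=4000000; try (C,hash)→95900, (E,hash)→176400, (C,merge)→1453500, (E,merge)→3054000, (C,nl_idx)→4730500, (C,nl)→24010500 …(+1); best=95900 via (C,hash)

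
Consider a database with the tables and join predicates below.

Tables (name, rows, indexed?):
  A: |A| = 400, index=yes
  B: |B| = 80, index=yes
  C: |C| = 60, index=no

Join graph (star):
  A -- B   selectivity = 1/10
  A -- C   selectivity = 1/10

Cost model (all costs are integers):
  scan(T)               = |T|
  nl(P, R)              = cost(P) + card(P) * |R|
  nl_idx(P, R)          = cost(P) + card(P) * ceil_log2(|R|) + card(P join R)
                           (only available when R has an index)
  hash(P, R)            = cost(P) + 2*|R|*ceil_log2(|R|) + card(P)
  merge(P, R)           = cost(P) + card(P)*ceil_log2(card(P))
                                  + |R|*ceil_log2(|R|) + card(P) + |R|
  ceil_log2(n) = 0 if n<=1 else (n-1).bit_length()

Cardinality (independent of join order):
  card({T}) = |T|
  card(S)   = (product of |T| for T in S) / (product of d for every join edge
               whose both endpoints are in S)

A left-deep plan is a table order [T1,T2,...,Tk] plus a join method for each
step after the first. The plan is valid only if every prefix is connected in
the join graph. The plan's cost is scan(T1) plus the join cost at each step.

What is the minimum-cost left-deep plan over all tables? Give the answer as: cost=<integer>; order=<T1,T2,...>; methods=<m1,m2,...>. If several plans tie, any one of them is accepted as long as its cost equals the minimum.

Selinger DP (subsets sized 1..n):
  {A}: scan cost=400, card=400
  {B}: scan cost=80, card=80
  {C}: scan cost=60, card=60
  {AB}: card=3200; try (B,hash)→1920, (A,nl_idx)→4000, (A,merge)→4720, (B,merge)→5040, (B,nl_idx)→6400, (A,hash)→7360 …(+2); best=1920 via (B,hash)
  {AC}: card=2400; try (C,hash)→1520, (A,nl_idx)→3000, (A,merge)→4480, (C,merge)→4820, (A,hash)→7320, (A,nl)→24060 …(+1); best=1520 via (C,hash)
  {ABC}: card=19200; try (B,hash)→5040, (C,hash)→5840, (B,merge)→33360, (B,nl_idx)→37520, (C,merge)→43940, (B,nl)→193520 …(+1); best=5040 via (B,hash)

cost=5040; order=A,C,B; methods=hash,hash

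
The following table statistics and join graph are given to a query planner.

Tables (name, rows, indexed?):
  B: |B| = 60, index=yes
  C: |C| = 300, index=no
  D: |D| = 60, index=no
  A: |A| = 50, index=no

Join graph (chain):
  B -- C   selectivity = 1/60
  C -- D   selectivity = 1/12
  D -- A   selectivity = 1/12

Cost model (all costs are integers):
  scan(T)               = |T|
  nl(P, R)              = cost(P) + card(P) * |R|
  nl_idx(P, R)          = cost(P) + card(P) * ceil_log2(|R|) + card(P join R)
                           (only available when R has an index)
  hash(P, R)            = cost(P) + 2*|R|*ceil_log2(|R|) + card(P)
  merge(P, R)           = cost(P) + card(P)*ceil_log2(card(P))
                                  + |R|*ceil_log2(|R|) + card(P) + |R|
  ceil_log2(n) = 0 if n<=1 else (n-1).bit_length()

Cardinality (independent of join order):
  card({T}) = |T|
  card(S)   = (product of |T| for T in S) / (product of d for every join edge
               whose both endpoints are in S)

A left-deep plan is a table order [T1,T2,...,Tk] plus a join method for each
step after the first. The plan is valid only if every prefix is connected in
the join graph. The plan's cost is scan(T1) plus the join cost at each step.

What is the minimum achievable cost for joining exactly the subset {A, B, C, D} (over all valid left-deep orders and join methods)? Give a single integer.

4440

Selinger DP over subsets of {A,B,C,D}:
  {B}: scan cost=60, card=60
  {C}: scan cost=300, card=300
  {D}: scan cost=60, card=60
  {A}: scan cost=50, card=50
  {BC}: card=300; try (B,hash)→1320, (B,nl_idx)→2400, (C,merge)→3480, (B,merge)→3720, (C,hash)→5520, (C,nl)→18060 …(+1); best=1320 via (B,hash)
  {CD}: card=1500; try (D,hash)→1320, (C,merge)→3480, (D,merge)→3720, (C,hash)→5520, (C,nl)→18060, (D,nl)→18300; best=1320 via (D,hash)
  {AD}: card=250; try (A,hash)→720, (D,hash)→820, (D,merge)→820, (A,merge)→830, (D,nl)→3050, (A,nl)→3060; best=720 via (A,hash)
  {BCD}: card=1500; try (D,hash)→2340, (B,hash)→3540, (D,merge)→4740, (B,nl_idx)→11820, (D,nl)→19320, (B,merge)→19740 …(+1); best=2340 via (D,hash)
  {ACD}: card=6250; try (A,hash)→3420, (C,merge)→5970, (C,hash)→6370, (A,merge)→19670, (C,nl)→75720, (A,nl)→76320; best=3420 via (A,hash)
  {ABCD}: card=6250; try (A,hash)→4440, (B,hash)→10390, (A,merge)→20690, (B,nl_idx)→47170, (A,nl)→77340, (B,merge)→91340 …(+1); best=4440 via (A,hash)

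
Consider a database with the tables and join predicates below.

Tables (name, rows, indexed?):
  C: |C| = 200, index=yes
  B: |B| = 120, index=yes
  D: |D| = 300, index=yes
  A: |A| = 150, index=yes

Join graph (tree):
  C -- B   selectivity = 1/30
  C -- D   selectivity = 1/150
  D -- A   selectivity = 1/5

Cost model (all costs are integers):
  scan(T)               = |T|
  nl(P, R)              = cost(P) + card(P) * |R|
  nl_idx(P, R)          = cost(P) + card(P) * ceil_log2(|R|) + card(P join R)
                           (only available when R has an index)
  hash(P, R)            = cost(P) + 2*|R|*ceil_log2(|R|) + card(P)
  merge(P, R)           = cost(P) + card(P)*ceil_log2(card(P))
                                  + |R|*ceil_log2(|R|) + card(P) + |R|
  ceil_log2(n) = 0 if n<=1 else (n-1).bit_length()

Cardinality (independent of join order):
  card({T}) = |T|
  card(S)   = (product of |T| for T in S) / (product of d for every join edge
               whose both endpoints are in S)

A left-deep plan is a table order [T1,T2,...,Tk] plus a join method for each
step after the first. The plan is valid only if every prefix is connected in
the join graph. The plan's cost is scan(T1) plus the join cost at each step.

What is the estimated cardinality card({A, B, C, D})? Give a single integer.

Tables in S: A(150), B(120), C(200), D(300)
Edges inside S: C-B(d=30), C-D(d=150), D-A(d=5)
numerator = 150 * 120 * 200 * 300 = 1080000000
denominator = 30 * 150 * 5 = 22500
card(S) = 1080000000 / 22500 = 48000

48000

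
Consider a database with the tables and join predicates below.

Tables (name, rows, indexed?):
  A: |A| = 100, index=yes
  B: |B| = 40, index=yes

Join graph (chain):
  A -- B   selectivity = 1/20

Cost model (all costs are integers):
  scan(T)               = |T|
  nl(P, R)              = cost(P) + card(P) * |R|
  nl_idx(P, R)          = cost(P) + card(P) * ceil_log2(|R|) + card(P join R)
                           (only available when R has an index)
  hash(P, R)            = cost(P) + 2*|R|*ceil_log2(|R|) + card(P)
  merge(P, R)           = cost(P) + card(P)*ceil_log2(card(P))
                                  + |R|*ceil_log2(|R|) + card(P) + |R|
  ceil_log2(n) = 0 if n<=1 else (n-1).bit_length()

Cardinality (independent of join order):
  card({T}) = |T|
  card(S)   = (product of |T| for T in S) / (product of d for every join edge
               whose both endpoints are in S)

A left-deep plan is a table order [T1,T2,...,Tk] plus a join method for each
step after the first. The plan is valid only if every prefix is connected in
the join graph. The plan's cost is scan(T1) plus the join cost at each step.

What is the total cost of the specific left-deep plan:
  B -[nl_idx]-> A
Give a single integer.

step 1: scan B: cost=40, card=40
step 2: join A via nl_idx
    card(P join A) = 40*100/(20) = 200
    cost = 40 + 40*7 + 200 = 520

520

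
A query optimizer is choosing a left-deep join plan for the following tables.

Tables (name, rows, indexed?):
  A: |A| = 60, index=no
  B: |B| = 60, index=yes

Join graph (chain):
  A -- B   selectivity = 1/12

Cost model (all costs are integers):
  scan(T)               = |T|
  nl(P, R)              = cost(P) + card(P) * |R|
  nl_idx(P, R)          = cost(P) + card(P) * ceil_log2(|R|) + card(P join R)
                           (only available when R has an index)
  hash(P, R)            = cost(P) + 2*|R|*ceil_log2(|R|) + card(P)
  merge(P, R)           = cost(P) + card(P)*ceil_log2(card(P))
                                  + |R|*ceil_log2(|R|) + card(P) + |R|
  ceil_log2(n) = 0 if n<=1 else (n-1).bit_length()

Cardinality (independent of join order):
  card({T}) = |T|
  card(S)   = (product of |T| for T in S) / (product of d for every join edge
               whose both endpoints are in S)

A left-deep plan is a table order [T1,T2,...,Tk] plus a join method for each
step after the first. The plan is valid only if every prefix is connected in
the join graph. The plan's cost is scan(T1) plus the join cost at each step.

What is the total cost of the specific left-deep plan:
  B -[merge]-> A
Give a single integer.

step 1: scan B: cost=60, card=60
step 2: join A via merge
    card(P join A) = 60*60/(12) = 300
    cost = 60 + 60*6 + 60*6 + 60 + 60 = 900

900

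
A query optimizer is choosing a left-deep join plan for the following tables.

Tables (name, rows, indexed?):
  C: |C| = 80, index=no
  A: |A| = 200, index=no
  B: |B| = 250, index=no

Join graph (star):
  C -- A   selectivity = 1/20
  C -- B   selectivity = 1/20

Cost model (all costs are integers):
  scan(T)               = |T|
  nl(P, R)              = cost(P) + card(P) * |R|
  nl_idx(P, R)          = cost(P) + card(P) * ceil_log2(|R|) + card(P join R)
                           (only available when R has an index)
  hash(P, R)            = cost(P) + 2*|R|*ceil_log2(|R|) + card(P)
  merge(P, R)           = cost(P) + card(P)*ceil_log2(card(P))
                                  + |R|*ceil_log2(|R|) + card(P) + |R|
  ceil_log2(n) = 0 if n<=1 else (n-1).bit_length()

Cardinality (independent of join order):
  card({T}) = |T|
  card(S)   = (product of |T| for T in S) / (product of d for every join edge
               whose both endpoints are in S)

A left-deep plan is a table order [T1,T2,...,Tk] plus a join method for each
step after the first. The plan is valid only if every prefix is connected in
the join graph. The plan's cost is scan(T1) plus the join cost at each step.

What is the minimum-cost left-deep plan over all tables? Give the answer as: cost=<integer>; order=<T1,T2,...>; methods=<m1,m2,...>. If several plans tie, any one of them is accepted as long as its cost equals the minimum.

cost=5820; order=B,C,A; methods=hash,hash

Selinger DP (subsets sized 1..n):
  {C}: scan cost=80, card=80
  {A}: scan cost=200, card=200
  {B}: scan cost=250, card=250
  {AC}: card=800; try (C,hash)→1520, (A,merge)→2520, (C,merge)→2640, (A,hash)→3360, (A,nl)→16080, (C,nl)→16200; best=1520 via (C,hash)
  {BC}: card=1000; try (C,hash)→1620, (B,merge)→2970, (C,merge)→3140, (B,hash)→4160, (B,nl)→20080, (C,nl)→20250; best=1620 via (C,hash)
  {ABC}: card=10000; try (A,hash)→5820, (B,hash)→6320, (B,merge)→12570, (A,merge)→14420, (B,nl)→201520, (A,nl)→201620; best=5820 via (A,hash)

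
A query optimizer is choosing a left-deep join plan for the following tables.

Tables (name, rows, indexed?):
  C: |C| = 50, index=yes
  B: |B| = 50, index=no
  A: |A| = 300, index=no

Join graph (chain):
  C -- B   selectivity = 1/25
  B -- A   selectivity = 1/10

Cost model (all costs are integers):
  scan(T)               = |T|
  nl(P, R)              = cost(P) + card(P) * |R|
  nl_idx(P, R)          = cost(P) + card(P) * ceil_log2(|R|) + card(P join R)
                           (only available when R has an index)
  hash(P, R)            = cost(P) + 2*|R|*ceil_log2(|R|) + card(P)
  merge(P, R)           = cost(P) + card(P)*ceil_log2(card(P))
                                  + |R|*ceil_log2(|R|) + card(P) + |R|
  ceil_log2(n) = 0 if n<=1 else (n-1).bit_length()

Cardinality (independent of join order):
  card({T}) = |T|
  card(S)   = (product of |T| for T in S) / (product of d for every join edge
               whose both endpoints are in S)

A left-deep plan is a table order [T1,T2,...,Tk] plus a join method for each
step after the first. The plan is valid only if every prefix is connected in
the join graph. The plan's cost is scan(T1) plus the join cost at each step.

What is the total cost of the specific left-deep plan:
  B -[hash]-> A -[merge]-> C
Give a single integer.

23850

step 1: scan B: cost=50, card=50
step 2: join A via hash
    card(P join A) = 50*300/(10) = 1500
    cost = 50 + 2*300*9 + 50 = 5500
step 3: join C via merge
    card(P join C) = 1500*50/(25) = 3000
    cost = 5500 + 1500*11 + 50*6 + 1500 + 50 = 23850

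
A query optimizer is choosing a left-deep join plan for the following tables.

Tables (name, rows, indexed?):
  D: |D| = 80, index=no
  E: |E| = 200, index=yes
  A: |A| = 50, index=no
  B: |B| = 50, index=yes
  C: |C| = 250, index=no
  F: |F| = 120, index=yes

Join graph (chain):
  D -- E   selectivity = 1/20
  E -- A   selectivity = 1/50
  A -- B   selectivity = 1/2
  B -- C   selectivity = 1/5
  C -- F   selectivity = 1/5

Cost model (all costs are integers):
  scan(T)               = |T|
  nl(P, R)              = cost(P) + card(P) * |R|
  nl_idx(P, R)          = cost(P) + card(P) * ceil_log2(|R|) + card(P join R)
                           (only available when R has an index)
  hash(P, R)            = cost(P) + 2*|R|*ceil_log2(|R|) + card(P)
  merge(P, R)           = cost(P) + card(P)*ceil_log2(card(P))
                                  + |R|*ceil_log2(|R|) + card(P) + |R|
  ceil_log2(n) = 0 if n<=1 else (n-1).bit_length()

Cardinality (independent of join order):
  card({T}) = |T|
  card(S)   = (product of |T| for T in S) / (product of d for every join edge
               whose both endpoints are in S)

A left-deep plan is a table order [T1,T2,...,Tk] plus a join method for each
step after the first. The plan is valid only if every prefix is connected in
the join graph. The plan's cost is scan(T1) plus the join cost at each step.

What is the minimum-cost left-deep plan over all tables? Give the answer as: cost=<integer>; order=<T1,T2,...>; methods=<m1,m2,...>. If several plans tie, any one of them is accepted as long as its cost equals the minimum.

cost=1029050; order=A,E,D,B,C,F; methods=nl_idx,hash,hash,hash,hash

Selinger DP (subsets sized 1..n):
  {D}: scan cost=80, card=80
  {E}: scan cost=200, card=200
  {A}: scan cost=50, card=50
  {B}: scan cost=50, card=50
  {C}: scan cost=250, card=250
  {F}: scan cost=120, card=120
  {DE}: card=800; try (E,nl_idx)→1520, (D,hash)→1520, (E,merge)→2520, (D,merge)→2640, (E,hash)→3360, (E,nl)→16080 …(+1); best=1520 via (E,nl_idx)
  {AE}: card=200; try (E,nl_idx)→650, (A,hash)→1000, (E,merge)→2200, (A,merge)→2350, (E,hash)→3300, (E,nl)→10050 …(+1); best=650 via (E,nl_idx)
  {AB}: card=1250; try (B,hash)→700, (A,hash)→700, (B,merge)→750, (A,merge)→750, (B,nl_idx)→1600, (B,nl)→2550 …(+1); best=700 via (B,hash)
  {BC}: card=2500; try (B,hash)→1100, (C,merge)→2650, (B,merge)→2850, (C,hash)→4100, (B,nl_idx)→4250, (C,nl)→12550 …(+1); best=1100 via (B,hash)
  {CF}: card=6000; try (F,hash)→2180, (C,merge)→3330, (F,merge)→3460, (C,hash)→4240, (F,nl_idx)→8000, (C,nl)→30120 …(+1); best=2180 via (F,hash)
  {ADE}: card=800; try (D,hash)→1970, (A,hash)→2920, (D,merge)→3090, (A,merge)→10670, (D,nl)→16650, (A,nl)→41520; best=1970 via (D,hash)
  {ABE}: card=5000; try (B,hash)→1450, (B,merge)→2800, (E,hash)→5150, (B,nl_idx)→6850, (B,nl)→10650, (E,nl_idx)→15700 …(+2); best=1450 via (B,hash)
  {ABC}: card=62500; try (A,hash)→4200, (C,hash)→5950, (C,merge)→17950, (A,merge)→33950, (A,nl)→126100, (C,nl)→313200; best=4200 via (A,hash)
  {BCF}: card=60000; try (F,hash)→5280, (B,hash)→8780, (F,merge)→34560, (F,nl_idx)→78600, (B,merge)→86530, (B,nl_idx)→98180 …(+2); best=5280 via (F,hash)
  {ABDE}: card=20000; try (B,hash)→3370, (D,hash)→7570, (B,merge)→11120, (B,nl_idx)→26770, (B,nl)→41970, (D,merge)→72090 …(+1); best=3370 via (B,hash)
  {ABCE}: card=250000; try (C,hash)→10450, (E,hash)→69900, (C,merge)→73700, (E,nl_idx)→754200, (E,merge)→1068500, (C,nl)→1251450 …(+1); best=10450 via (C,hash)
  {ABCF}: card=1500000; try (A,hash)→65880, (F,hash)→68380, (A,merge)→1025630, (F,merge)→1067660, (F,nl_idx)→1941700, (A,nl)→3005280 …(+1); best=65880 via (A,hash)
  {ABCDE}: card=1000000; try (C,hash)→27370, (D,hash)→261570, (C,merge)→325620, (D,merge)→4761090, (C,nl)→5003370, (D,nl)→20010450; best=27370 via (C,hash)
  {ABCEF}: card=6000000; try (F,hash)→262130, (E,hash)→1569080, (F,merge)→4761410, (F,nl_idx)→7760450, (E,nl_idx)→18065880, (F,nl)→30010450 …(+2); best=262130 via (F,hash)
  {ABCDEF}: card=24000000; try (F,hash)→1029050, (D,hash)→6263250, (F,merge)→21028330, (F,nl_idx)→31027370, (F,nl)→120027370, (D,merge)→144262770 …(+1); best=1029050 via (F,hash)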